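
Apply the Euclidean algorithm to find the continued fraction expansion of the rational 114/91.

Run the Euclidean algorithm on 114 and 91; the successive quotients are the partial quotients a_0, a_1, ... (each step inverts the fractional part left over by the previous one):
  114 = 1*91 + 23, so a_0 = 1.
  91 = 3*23 + 22, so a_1 = 3.
  23 = 1*22 + 1, so a_2 = 1.
  22 = 22*1 + 0, so a_3 = 22.
The remainder reaches 0 after 4 divisions, so the expansion has 4 partial quotients, read off in order.

[1; 3, 1, 22]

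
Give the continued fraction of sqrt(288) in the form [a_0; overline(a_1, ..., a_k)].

[16; overline(1, 32)]

Write x_i = (sqrt(288) + m_i)/d_i with (m_0, d_0) = (0, 1). a_0 = floor(sqrt(288)) = 16, since 16^2 = 256 <= 288 < 289 = 17^2.
Iterate m_{i+1} = d_i*a_i - m_i, d_{i+1} = (288 - m_{i+1}^2)/d_i, a_{i+1} = floor((a_0 + m_{i+1})/d_{i+1}):
  m_1 = 1*16 - 0 = 16, d_1 = (288 - 16^2)/1 = 32/1 = 32, a_1 = floor((16 + 16)/32) = 1.
  m_2 = 32*1 - 16 = 16, d_2 = (288 - 16^2)/32 = 32/32 = 1, a_2 = floor((16 + 16)/1) = 32.
  m_3 = 1*32 - 16 = 16, d_3 = (288 - 16^2)/1 = 32/1 = 32: (m_3, d_3) = (m_1, d_1) = (16, 32), so from here the quotients repeat a_1, a_2; the period length is 2.
Hence the expansion of sqrt(288) is a_0 = 16 followed by the repeating block 1, 32 (period 2).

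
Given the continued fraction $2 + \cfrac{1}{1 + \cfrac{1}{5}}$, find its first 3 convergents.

2/1, 3/1, 17/6

Using the convergent recurrence p_i = a_i*p_{i-1} + p_{i-2}, q_i = a_i*q_{i-1} + q_{i-2} with p_{-2}=0, p_{-1}=1, q_{-2}=1, q_{-1}=0:
  i=0: a_0=2, p_0 = 2*1 + 0 = 2, q_0 = 2*0 + 1 = 1.
  i=1: a_1=1, p_1 = 1*2 + 1 = 3, q_1 = 1*1 + 0 = 1.
  i=2: a_2=5, p_2 = 5*3 + 2 = 17, q_2 = 5*1 + 1 = 6.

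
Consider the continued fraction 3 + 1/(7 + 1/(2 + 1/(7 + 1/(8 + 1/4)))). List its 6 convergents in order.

3/1, 22/7, 47/15, 351/112, 2855/911, 11771/3756

Using the convergent recurrence p_i = a_i*p_{i-1} + p_{i-2}, q_i = a_i*q_{i-1} + q_{i-2} with p_{-2}=0, p_{-1}=1, q_{-2}=1, q_{-1}=0:
  i=0: a_0=3, p_0 = 3*1 + 0 = 3, q_0 = 3*0 + 1 = 1.
  i=1: a_1=7, p_1 = 7*3 + 1 = 22, q_1 = 7*1 + 0 = 7.
  i=2: a_2=2, p_2 = 2*22 + 3 = 47, q_2 = 2*7 + 1 = 15.
  i=3: a_3=7, p_3 = 7*47 + 22 = 351, q_3 = 7*15 + 7 = 112.
  i=4: a_4=8, p_4 = 8*351 + 47 = 2855, q_4 = 8*112 + 15 = 911.
  i=5: a_5=4, p_5 = 4*2855 + 351 = 11771, q_5 = 4*911 + 112 = 3756.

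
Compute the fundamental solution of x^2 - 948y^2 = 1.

(x, y) = (228151, 7410)

First expand sqrt(948) as a continued fraction. With x_i = (sqrt(948) + m_i)/d_i and (m_0, d_0) = (0, 1): a_0 = floor(sqrt(948)) = 30, since 30^2 = 900 <= 948 < 961 = 31^2.
Iterate m_{i+1} = d_i*a_i - m_i, d_{i+1} = (948 - m_{i+1}^2)/d_i, a_{i+1} = floor((a_0 + m_{i+1})/d_{i+1}):
  m_1 = 1*30 - 0 = 30, d_1 = (948 - 30^2)/1 = 48/1 = 48, a_1 = floor((30 + 30)/48) = 1.
  m_2 = 48*1 - 30 = 18, d_2 = (948 - 18^2)/48 = 624/48 = 13, a_2 = floor((30 + 18)/13) = 3.
  m_3 = 13*3 - 18 = 21, d_3 = (948 - 21^2)/13 = 507/13 = 39, a_3 = floor((30 + 21)/39) = 1.
  m_4 = 39*1 - 21 = 18, d_4 = (948 - 18^2)/39 = 624/39 = 16, a_4 = floor((30 + 18)/16) = 3.
  m_5 = 16*3 - 18 = 30, d_5 = (948 - 30^2)/16 = 48/16 = 3, a_5 = floor((30 + 30)/3) = 20.
  m_6 = 3*20 - 30 = 30, d_6 = (948 - 30^2)/3 = 48/3 = 16, a_6 = floor((30 + 30)/16) = 3.
  m_7 = 16*3 - 30 = 18, d_7 = (948 - 18^2)/16 = 624/16 = 39, a_7 = floor((30 + 18)/39) = 1.
  m_8 = 39*1 - 18 = 21, d_8 = (948 - 21^2)/39 = 507/39 = 13, a_8 = floor((30 + 21)/13) = 3.
  m_9 = 13*3 - 21 = 18, d_9 = (948 - 18^2)/13 = 624/13 = 48, a_9 = floor((30 + 18)/48) = 1.
  m_10 = 48*1 - 18 = 30, d_10 = (948 - 30^2)/48 = 48/48 = 1, a_10 = floor((30 + 30)/1) = 60.
  m_11 = 1*60 - 30 = 30, d_11 = (948 - 30^2)/1 = 48/1 = 48: (m_11, d_11) = (m_1, d_1) = (30, 48), so from here the quotients repeat a_1, ..., a_10; the period length is 10.
So sqrt(948) = [30; (1, 3, 1, 3, 20, 3, 1, 3, 1, 60)] with period length k = 10.
k is even, so the fundamental solution of x^2 - 948y^2 = 1 is (p_{k-1}, q_{k-1}) = (p_9, q_9); compute convergents through index 9.
Convergents (p_i = a_i*p_{i-1} + p_{i-2}, q_i = a_i*q_{i-1} + q_{i-2} with p_{-2}=0, p_{-1}=1, q_{-2}=1, q_{-1}=0):
  i=0: a_0=30, p_0 = 30*1 + 0 = 30, q_0 = 30*0 + 1 = 1.
  i=1: a_1=1, p_1 = 1*30 + 1 = 31, q_1 = 1*1 + 0 = 1.
  i=2: a_2=3, p_2 = 3*31 + 30 = 123, q_2 = 3*1 + 1 = 4.
  i=3: a_3=1, p_3 = 1*123 + 31 = 154, q_3 = 1*4 + 1 = 5.
  i=4: a_4=3, p_4 = 3*154 + 123 = 585, q_4 = 3*5 + 4 = 19.
  i=5: a_5=20, p_5 = 20*585 + 154 = 11854, q_5 = 20*19 + 5 = 385.
  i=6: a_6=3, p_6 = 3*11854 + 585 = 36147, q_6 = 3*385 + 19 = 1174.
  i=7: a_7=1, p_7 = 1*36147 + 11854 = 48001, q_7 = 1*1174 + 385 = 1559.
  i=8: a_8=3, p_8 = 3*48001 + 36147 = 180150, q_8 = 3*1559 + 1174 = 5851.
  i=9: a_9=1, p_9 = 1*180150 + 48001 = 228151, q_9 = 1*5851 + 1559 = 7410.
Check: 228151^2 - 948*7410^2 = 52052878801 - 52052878800 = 1, so (x, y) = (228151, 7410) solves the equation, and by the theorem it is the least positive solution.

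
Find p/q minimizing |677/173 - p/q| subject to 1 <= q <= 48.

90/23

Expand x = 677/173 as a continued fraction with the Euclidean algorithm:
  677 = 3*173 + 158, so a_0 = 3.
  173 = 1*158 + 15, so a_1 = 1.
  158 = 10*15 + 8, so a_2 = 10.
  15 = 1*8 + 7, so a_3 = 1.
  8 = 1*7 + 1, so a_4 = 1.
  7 = 7*1 + 0, so a_5 = 7.
so x = [3; 1, 10, 1, 1, 7].
Convergents (p_i = a_i*p_{i-1} + p_{i-2}, q_i = a_i*q_{i-1} + q_{i-2} with p_{-2}=0, p_{-1}=1, q_{-2}=1, q_{-1}=0), until the denominator exceeds 48:
  i=0: a_0=3, p_0 = 3*1 + 0 = 3, q_0 = 3*0 + 1 = 1.
  i=1: a_1=1, p_1 = 1*3 + 1 = 4, q_1 = 1*1 + 0 = 1.
  i=2: a_2=10, p_2 = 10*4 + 3 = 43, q_2 = 10*1 + 1 = 11.
  i=3: a_3=1, p_3 = 1*43 + 4 = 47, q_3 = 1*11 + 1 = 12.
  i=4: a_4=1, p_4 = 1*47 + 43 = 90, q_4 = 1*12 + 11 = 23.
  i=5: a_5=7, p_5 = 7*90 + 47 = 677, q_5 = 7*23 + 12 = 173.
q_5 = 173 > 48, so the last convergent with denominator <= 48 is p_4/q_4 = 90/23.
The closest fraction with denominator <= 48 is either p_4/q_4 or the intermediate fraction (k*p_4 + p_3)/(k*q_4 + q_3) with the largest k >= 1 whose denominator stays <= 48; these approach x as k grows, and every other convergent or intermediate fraction in range is farther away.
Largest k: floor((48 - q_3)/q_4) = floor((48 - 12)/23) = 1.
That gives (1*90 + 47)/(1*23 + 12) = 137/35.
Compare the errors: |x - 90/23| = |677*23 - 90*173|/(173*23) = 1/3979, and |x - 137/35| = |677*35 - 137*173|/(173*35) = 6/6055.
Cross-multiplying, 1*6055 = 6055 < 23874 = 6*3979, so 1/3979 is smaller: the convergent 90/23 is closer to x than 137/35.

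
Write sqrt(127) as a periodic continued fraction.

Write x_i = (sqrt(127) + m_i)/d_i with (m_0, d_0) = (0, 1). a_0 = floor(sqrt(127)) = 11, since 11^2 = 121 <= 127 < 144 = 12^2.
Iterate m_{i+1} = d_i*a_i - m_i, d_{i+1} = (127 - m_{i+1}^2)/d_i, a_{i+1} = floor((a_0 + m_{i+1})/d_{i+1}):
  m_1 = 1*11 - 0 = 11, d_1 = (127 - 11^2)/1 = 6/1 = 6, a_1 = floor((11 + 11)/6) = 3.
  m_2 = 6*3 - 11 = 7, d_2 = (127 - 7^2)/6 = 78/6 = 13, a_2 = floor((11 + 7)/13) = 1.
  m_3 = 13*1 - 7 = 6, d_3 = (127 - 6^2)/13 = 91/13 = 7, a_3 = floor((11 + 6)/7) = 2.
  m_4 = 7*2 - 6 = 8, d_4 = (127 - 8^2)/7 = 63/7 = 9, a_4 = floor((11 + 8)/9) = 2.
  m_5 = 9*2 - 8 = 10, d_5 = (127 - 10^2)/9 = 27/9 = 3, a_5 = floor((11 + 10)/3) = 7.
  m_6 = 3*7 - 10 = 11, d_6 = (127 - 11^2)/3 = 6/3 = 2, a_6 = floor((11 + 11)/2) = 11.
  m_7 = 2*11 - 11 = 11, d_7 = (127 - 11^2)/2 = 6/2 = 3, a_7 = floor((11 + 11)/3) = 7.
  m_8 = 3*7 - 11 = 10, d_8 = (127 - 10^2)/3 = 27/3 = 9, a_8 = floor((11 + 10)/9) = 2.
  m_9 = 9*2 - 10 = 8, d_9 = (127 - 8^2)/9 = 63/9 = 7, a_9 = floor((11 + 8)/7) = 2.
  m_10 = 7*2 - 8 = 6, d_10 = (127 - 6^2)/7 = 91/7 = 13, a_10 = floor((11 + 6)/13) = 1.
  m_11 = 13*1 - 6 = 7, d_11 = (127 - 7^2)/13 = 78/13 = 6, a_11 = floor((11 + 7)/6) = 3.
  m_12 = 6*3 - 7 = 11, d_12 = (127 - 11^2)/6 = 6/6 = 1, a_12 = floor((11 + 11)/1) = 22.
  m_13 = 1*22 - 11 = 11, d_13 = (127 - 11^2)/1 = 6/1 = 6: (m_13, d_13) = (m_1, d_1) = (11, 6), so from here the quotients repeat a_1, ..., a_12; the period length is 12.
Hence the expansion of sqrt(127) is a_0 = 11 followed by the repeating block 3, 1, 2, 2, 7, 11, 7, 2, 2, 1, 3, 22 (period 12).

[11; (3, 1, 2, 2, 7, 11, 7, 2, 2, 1, 3, 22)]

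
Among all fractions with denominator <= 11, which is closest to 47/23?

Expand x = 47/23 as a continued fraction with the Euclidean algorithm:
  47 = 2*23 + 1, so a_0 = 2.
  23 = 23*1 + 0, so a_1 = 23.
so x = [2; 23].
Convergents (p_i = a_i*p_{i-1} + p_{i-2}, q_i = a_i*q_{i-1} + q_{i-2} with p_{-2}=0, p_{-1}=1, q_{-2}=1, q_{-1}=0), until the denominator exceeds 11:
  i=0: a_0=2, p_0 = 2*1 + 0 = 2, q_0 = 2*0 + 1 = 1.
  i=1: a_1=23, p_1 = 23*2 + 1 = 47, q_1 = 23*1 + 0 = 23.
q_1 = 23 > 11, so the last convergent with denominator <= 11 is p_0/q_0 = 2/1.
The closest fraction with denominator <= 11 is either p_0/q_0 or the intermediate fraction (k*p_0 + p_{-1})/(k*q_0 + q_{-1}) with the largest k >= 1 whose denominator stays <= 11; these approach x as k grows, and every other convergent or intermediate fraction in range is farther away.
Largest k: floor((11 - q_{-1})/q_0) = floor((11 - 0)/1) = 11 (using the seeds p_{-1} = 1, q_{-1} = 0).
That gives (11*2 + 1)/(11*1 + 0) = 23/11.
Compare the errors: |x - 2/1| = |47*1 - 2*23|/(23*1) = 1/23, and |x - 23/11| = |47*11 - 23*23|/(23*11) = 12/253.
Cross-multiplying, 1*253 = 253 < 276 = 12*23, so 1/23 is smaller: the convergent 2/1 is closer to x than 23/11.

2/1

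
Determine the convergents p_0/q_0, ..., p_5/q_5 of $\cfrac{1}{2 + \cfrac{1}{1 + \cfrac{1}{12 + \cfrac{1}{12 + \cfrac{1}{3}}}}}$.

Using the convergent recurrence p_i = a_i*p_{i-1} + p_{i-2}, q_i = a_i*q_{i-1} + q_{i-2} with p_{-2}=0, p_{-1}=1, q_{-2}=1, q_{-1}=0:
  i=0: a_0=0, p_0 = 0*1 + 0 = 0, q_0 = 0*0 + 1 = 1.
  i=1: a_1=2, p_1 = 2*0 + 1 = 1, q_1 = 2*1 + 0 = 2.
  i=2: a_2=1, p_2 = 1*1 + 0 = 1, q_2 = 1*2 + 1 = 3.
  i=3: a_3=12, p_3 = 12*1 + 1 = 13, q_3 = 12*3 + 2 = 38.
  i=4: a_4=12, p_4 = 12*13 + 1 = 157, q_4 = 12*38 + 3 = 459.
  i=5: a_5=3, p_5 = 3*157 + 13 = 484, q_5 = 3*459 + 38 = 1415.

0/1, 1/2, 1/3, 13/38, 157/459, 484/1415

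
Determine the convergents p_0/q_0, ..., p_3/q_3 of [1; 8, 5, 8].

Using the convergent recurrence p_i = a_i*p_{i-1} + p_{i-2}, q_i = a_i*q_{i-1} + q_{i-2} with p_{-2}=0, p_{-1}=1, q_{-2}=1, q_{-1}=0:
  i=0: a_0=1, p_0 = 1*1 + 0 = 1, q_0 = 1*0 + 1 = 1.
  i=1: a_1=8, p_1 = 8*1 + 1 = 9, q_1 = 8*1 + 0 = 8.
  i=2: a_2=5, p_2 = 5*9 + 1 = 46, q_2 = 5*8 + 1 = 41.
  i=3: a_3=8, p_3 = 8*46 + 9 = 377, q_3 = 8*41 + 8 = 336.

1/1, 9/8, 46/41, 377/336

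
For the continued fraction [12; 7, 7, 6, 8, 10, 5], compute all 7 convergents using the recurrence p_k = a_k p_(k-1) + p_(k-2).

12/1, 85/7, 607/50, 3727/307, 30423/2506, 307957/25367, 1570208/129341

Using the convergent recurrence p_i = a_i*p_{i-1} + p_{i-2}, q_i = a_i*q_{i-1} + q_{i-2} with p_{-2}=0, p_{-1}=1, q_{-2}=1, q_{-1}=0:
  i=0: a_0=12, p_0 = 12*1 + 0 = 12, q_0 = 12*0 + 1 = 1.
  i=1: a_1=7, p_1 = 7*12 + 1 = 85, q_1 = 7*1 + 0 = 7.
  i=2: a_2=7, p_2 = 7*85 + 12 = 607, q_2 = 7*7 + 1 = 50.
  i=3: a_3=6, p_3 = 6*607 + 85 = 3727, q_3 = 6*50 + 7 = 307.
  i=4: a_4=8, p_4 = 8*3727 + 607 = 30423, q_4 = 8*307 + 50 = 2506.
  i=5: a_5=10, p_5 = 10*30423 + 3727 = 307957, q_5 = 10*2506 + 307 = 25367.
  i=6: a_6=5, p_6 = 5*307957 + 30423 = 1570208, q_6 = 5*25367 + 2506 = 129341.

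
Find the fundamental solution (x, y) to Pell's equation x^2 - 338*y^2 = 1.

(x, y) = (114243, 6214)

First expand sqrt(338) as a continued fraction. With x_i = (sqrt(338) + m_i)/d_i and (m_0, d_0) = (0, 1): a_0 = floor(sqrt(338)) = 18, since 18^2 = 324 <= 338 < 361 = 19^2.
Iterate m_{i+1} = d_i*a_i - m_i, d_{i+1} = (338 - m_{i+1}^2)/d_i, a_{i+1} = floor((a_0 + m_{i+1})/d_{i+1}):
  m_1 = 1*18 - 0 = 18, d_1 = (338 - 18^2)/1 = 14/1 = 14, a_1 = floor((18 + 18)/14) = 2.
  m_2 = 14*2 - 18 = 10, d_2 = (338 - 10^2)/14 = 238/14 = 17, a_2 = floor((18 + 10)/17) = 1.
  m_3 = 17*1 - 10 = 7, d_3 = (338 - 7^2)/17 = 289/17 = 17, a_3 = floor((18 + 7)/17) = 1.
  m_4 = 17*1 - 7 = 10, d_4 = (338 - 10^2)/17 = 238/17 = 14, a_4 = floor((18 + 10)/14) = 2.
  m_5 = 14*2 - 10 = 18, d_5 = (338 - 18^2)/14 = 14/14 = 1, a_5 = floor((18 + 18)/1) = 36.
  m_6 = 1*36 - 18 = 18, d_6 = (338 - 18^2)/1 = 14/1 = 14: (m_6, d_6) = (m_1, d_1) = (18, 14), so from here the quotients repeat a_1, ..., a_5; the period length is 5.
So sqrt(338) = [18; (2, 1, 1, 2, 36)] with period length k = 5.
k is odd, so (p_{k-1}, q_{k-1}) only solves x^2 - 338y^2 = -1 and the fundamental solution of x^2 - 338y^2 = 1 is (p_{2k-1}, q_{2k-1}) = (p_9, q_9); compute convergents through index 9, running through the period twice.
Convergents (p_i = a_i*p_{i-1} + p_{i-2}, q_i = a_i*q_{i-1} + q_{i-2} with p_{-2}=0, p_{-1}=1, q_{-2}=1, q_{-1}=0):
  i=0: a_0=18, p_0 = 18*1 + 0 = 18, q_0 = 18*0 + 1 = 1.
  i=1: a_1=2, p_1 = 2*18 + 1 = 37, q_1 = 2*1 + 0 = 2.
  i=2: a_2=1, p_2 = 1*37 + 18 = 55, q_2 = 1*2 + 1 = 3.
  i=3: a_3=1, p_3 = 1*55 + 37 = 92, q_3 = 1*3 + 2 = 5.
  i=4: a_4=2, p_4 = 2*92 + 55 = 239, q_4 = 2*5 + 3 = 13.
  i=5: a_5=36, p_5 = 36*239 + 92 = 8696, q_5 = 36*13 + 5 = 473.
  i=6: a_6=2, p_6 = 2*8696 + 239 = 17631, q_6 = 2*473 + 13 = 959.
  i=7: a_7=1, p_7 = 1*17631 + 8696 = 26327, q_7 = 1*959 + 473 = 1432.
  i=8: a_8=1, p_8 = 1*26327 + 17631 = 43958, q_8 = 1*1432 + 959 = 2391.
  i=9: a_9=2, p_9 = 2*43958 + 26327 = 114243, q_9 = 2*2391 + 1432 = 6214.
Indeed p_4^2 - 338*q_4^2 = 57121 - 57122 = -1, not +1.
Check: 114243^2 - 338*6214^2 = 13051463049 - 13051463048 = 1, so (x, y) = (114243, 6214) solves the equation, and by the theorem it is the least positive solution.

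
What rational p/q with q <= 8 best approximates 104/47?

Expand x = 104/47 as a continued fraction with the Euclidean algorithm:
  104 = 2*47 + 10, so a_0 = 2.
  47 = 4*10 + 7, so a_1 = 4.
  10 = 1*7 + 3, so a_2 = 1.
  7 = 2*3 + 1, so a_3 = 2.
  3 = 3*1 + 0, so a_4 = 3.
so x = [2; 4, 1, 2, 3].
Convergents (p_i = a_i*p_{i-1} + p_{i-2}, q_i = a_i*q_{i-1} + q_{i-2} with p_{-2}=0, p_{-1}=1, q_{-2}=1, q_{-1}=0), until the denominator exceeds 8:
  i=0: a_0=2, p_0 = 2*1 + 0 = 2, q_0 = 2*0 + 1 = 1.
  i=1: a_1=4, p_1 = 4*2 + 1 = 9, q_1 = 4*1 + 0 = 4.
  i=2: a_2=1, p_2 = 1*9 + 2 = 11, q_2 = 1*4 + 1 = 5.
  i=3: a_3=2, p_3 = 2*11 + 9 = 31, q_3 = 2*5 + 4 = 14.
q_3 = 14 > 8, so the last convergent with denominator <= 8 is p_2/q_2 = 11/5.
The closest fraction with denominator <= 8 is either p_2/q_2 or the intermediate fraction (k*p_2 + p_1)/(k*q_2 + q_1) with the largest k >= 1 whose denominator stays <= 8; these approach x as k grows, and every other convergent or intermediate fraction in range is farther away.
Largest k: floor((8 - q_1)/q_2) = floor((8 - 4)/5) = 0.
Since k = 0, no intermediate fraction beyond p_2/q_2 has denominator <= 8, so the convergent 11/5 is the closest (its error is |104*5 - 11*47|/(47*5) = 3/235).

11/5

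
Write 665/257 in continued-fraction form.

Run the Euclidean algorithm on 665 and 257; the successive quotients are the partial quotients a_0, a_1, ... (each step inverts the fractional part left over by the previous one):
  665 = 2*257 + 151, so a_0 = 2.
  257 = 1*151 + 106, so a_1 = 1.
  151 = 1*106 + 45, so a_2 = 1.
  106 = 2*45 + 16, so a_3 = 2.
  45 = 2*16 + 13, so a_4 = 2.
  16 = 1*13 + 3, so a_5 = 1.
  13 = 4*3 + 1, so a_6 = 4.
  3 = 3*1 + 0, so a_7 = 3.
The remainder reaches 0 after 8 divisions, so the expansion has 8 partial quotients, read off in order.

[2; 1, 1, 2, 2, 1, 4, 3]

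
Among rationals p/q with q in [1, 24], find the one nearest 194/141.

11/8

Expand x = 194/141 as a continued fraction with the Euclidean algorithm:
  194 = 1*141 + 53, so a_0 = 1.
  141 = 2*53 + 35, so a_1 = 2.
  53 = 1*35 + 18, so a_2 = 1.
  35 = 1*18 + 17, so a_3 = 1.
  18 = 1*17 + 1, so a_4 = 1.
  17 = 17*1 + 0, so a_5 = 17.
so x = [1; 2, 1, 1, 1, 17].
Convergents (p_i = a_i*p_{i-1} + p_{i-2}, q_i = a_i*q_{i-1} + q_{i-2} with p_{-2}=0, p_{-1}=1, q_{-2}=1, q_{-1}=0), until the denominator exceeds 24:
  i=0: a_0=1, p_0 = 1*1 + 0 = 1, q_0 = 1*0 + 1 = 1.
  i=1: a_1=2, p_1 = 2*1 + 1 = 3, q_1 = 2*1 + 0 = 2.
  i=2: a_2=1, p_2 = 1*3 + 1 = 4, q_2 = 1*2 + 1 = 3.
  i=3: a_3=1, p_3 = 1*4 + 3 = 7, q_3 = 1*3 + 2 = 5.
  i=4: a_4=1, p_4 = 1*7 + 4 = 11, q_4 = 1*5 + 3 = 8.
  i=5: a_5=17, p_5 = 17*11 + 7 = 194, q_5 = 17*8 + 5 = 141.
q_5 = 141 > 24, so the last convergent with denominator <= 24 is p_4/q_4 = 11/8.
The closest fraction with denominator <= 24 is either p_4/q_4 or the intermediate fraction (k*p_4 + p_3)/(k*q_4 + q_3) with the largest k >= 1 whose denominator stays <= 24; these approach x as k grows, and every other convergent or intermediate fraction in range is farther away.
Largest k: floor((24 - q_3)/q_4) = floor((24 - 5)/8) = 2.
That gives (2*11 + 7)/(2*8 + 5) = 29/21.
Compare the errors: |x - 11/8| = |194*8 - 11*141|/(141*8) = 1/1128, and |x - 29/21| = |194*21 - 29*141|/(141*21) = 15/2961.
Cross-multiplying, 1*2961 = 2961 < 16920 = 15*1128, so 1/1128 is smaller: the convergent 11/8 is closer to x than 29/21.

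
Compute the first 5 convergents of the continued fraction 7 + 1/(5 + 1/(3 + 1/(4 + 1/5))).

7/1, 36/5, 115/16, 496/69, 2595/361

Using the convergent recurrence p_i = a_i*p_{i-1} + p_{i-2}, q_i = a_i*q_{i-1} + q_{i-2} with p_{-2}=0, p_{-1}=1, q_{-2}=1, q_{-1}=0:
  i=0: a_0=7, p_0 = 7*1 + 0 = 7, q_0 = 7*0 + 1 = 1.
  i=1: a_1=5, p_1 = 5*7 + 1 = 36, q_1 = 5*1 + 0 = 5.
  i=2: a_2=3, p_2 = 3*36 + 7 = 115, q_2 = 3*5 + 1 = 16.
  i=3: a_3=4, p_3 = 4*115 + 36 = 496, q_3 = 4*16 + 5 = 69.
  i=4: a_4=5, p_4 = 5*496 + 115 = 2595, q_4 = 5*69 + 16 = 361.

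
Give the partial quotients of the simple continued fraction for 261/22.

Run the Euclidean algorithm on 261 and 22; the successive quotients are the partial quotients a_0, a_1, ... (each step inverts the fractional part left over by the previous one):
  261 = 11*22 + 19, so a_0 = 11.
  22 = 1*19 + 3, so a_1 = 1.
  19 = 6*3 + 1, so a_2 = 6.
  3 = 3*1 + 0, so a_3 = 3.
The remainder reaches 0 after 4 divisions, so the expansion has 4 partial quotients, read off in order.

[11; 1, 6, 3]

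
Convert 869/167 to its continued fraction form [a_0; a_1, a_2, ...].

[5; 4, 1, 10, 3]

Run the Euclidean algorithm on 869 and 167; the successive quotients are the partial quotients a_0, a_1, ... (each step inverts the fractional part left over by the previous one):
  869 = 5*167 + 34, so a_0 = 5.
  167 = 4*34 + 31, so a_1 = 4.
  34 = 1*31 + 3, so a_2 = 1.
  31 = 10*3 + 1, so a_3 = 10.
  3 = 3*1 + 0, so a_4 = 3.
The remainder reaches 0 after 5 divisions, so the expansion has 5 partial quotients, read off in order.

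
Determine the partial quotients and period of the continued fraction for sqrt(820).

[28; (1, 1, 1, 2, 1, 10, 1, 2, 1, 1, 1, 56)]

Write x_i = (sqrt(820) + m_i)/d_i with (m_0, d_0) = (0, 1). a_0 = floor(sqrt(820)) = 28, since 28^2 = 784 <= 820 < 841 = 29^2.
Iterate m_{i+1} = d_i*a_i - m_i, d_{i+1} = (820 - m_{i+1}^2)/d_i, a_{i+1} = floor((a_0 + m_{i+1})/d_{i+1}):
  m_1 = 1*28 - 0 = 28, d_1 = (820 - 28^2)/1 = 36/1 = 36, a_1 = floor((28 + 28)/36) = 1.
  m_2 = 36*1 - 28 = 8, d_2 = (820 - 8^2)/36 = 756/36 = 21, a_2 = floor((28 + 8)/21) = 1.
  m_3 = 21*1 - 8 = 13, d_3 = (820 - 13^2)/21 = 651/21 = 31, a_3 = floor((28 + 13)/31) = 1.
  m_4 = 31*1 - 13 = 18, d_4 = (820 - 18^2)/31 = 496/31 = 16, a_4 = floor((28 + 18)/16) = 2.
  m_5 = 16*2 - 18 = 14, d_5 = (820 - 14^2)/16 = 624/16 = 39, a_5 = floor((28 + 14)/39) = 1.
  m_6 = 39*1 - 14 = 25, d_6 = (820 - 25^2)/39 = 195/39 = 5, a_6 = floor((28 + 25)/5) = 10.
  m_7 = 5*10 - 25 = 25, d_7 = (820 - 25^2)/5 = 195/5 = 39, a_7 = floor((28 + 25)/39) = 1.
  m_8 = 39*1 - 25 = 14, d_8 = (820 - 14^2)/39 = 624/39 = 16, a_8 = floor((28 + 14)/16) = 2.
  m_9 = 16*2 - 14 = 18, d_9 = (820 - 18^2)/16 = 496/16 = 31, a_9 = floor((28 + 18)/31) = 1.
  m_10 = 31*1 - 18 = 13, d_10 = (820 - 13^2)/31 = 651/31 = 21, a_10 = floor((28 + 13)/21) = 1.
  m_11 = 21*1 - 13 = 8, d_11 = (820 - 8^2)/21 = 756/21 = 36, a_11 = floor((28 + 8)/36) = 1.
  m_12 = 36*1 - 8 = 28, d_12 = (820 - 28^2)/36 = 36/36 = 1, a_12 = floor((28 + 28)/1) = 56.
  m_13 = 1*56 - 28 = 28, d_13 = (820 - 28^2)/1 = 36/1 = 36: (m_13, d_13) = (m_1, d_1) = (28, 36), so from here the quotients repeat a_1, ..., a_12; the period length is 12.
Hence the expansion of sqrt(820) is a_0 = 28 followed by the repeating block 1, 1, 1, 2, 1, 10, 1, 2, 1, 1, 1, 56 (period 12).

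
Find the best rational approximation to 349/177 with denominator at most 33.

65/33

Expand x = 349/177 as a continued fraction with the Euclidean algorithm:
  349 = 1*177 + 172, so a_0 = 1.
  177 = 1*172 + 5, so a_1 = 1.
  172 = 34*5 + 2, so a_2 = 34.
  5 = 2*2 + 1, so a_3 = 2.
  2 = 2*1 + 0, so a_4 = 2.
so x = [1; 1, 34, 2, 2].
Convergents (p_i = a_i*p_{i-1} + p_{i-2}, q_i = a_i*q_{i-1} + q_{i-2} with p_{-2}=0, p_{-1}=1, q_{-2}=1, q_{-1}=0), until the denominator exceeds 33:
  i=0: a_0=1, p_0 = 1*1 + 0 = 1, q_0 = 1*0 + 1 = 1.
  i=1: a_1=1, p_1 = 1*1 + 1 = 2, q_1 = 1*1 + 0 = 1.
  i=2: a_2=34, p_2 = 34*2 + 1 = 69, q_2 = 34*1 + 1 = 35.
q_2 = 35 > 33, so the last convergent with denominator <= 33 is p_1/q_1 = 2/1.
The closest fraction with denominator <= 33 is either p_1/q_1 or the intermediate fraction (k*p_1 + p_0)/(k*q_1 + q_0) with the largest k >= 1 whose denominator stays <= 33; these approach x as k grows, and every other convergent or intermediate fraction in range is farther away.
Largest k: floor((33 - q_0)/q_1) = floor((33 - 1)/1) = 32.
That gives (32*2 + 1)/(32*1 + 1) = 65/33.
Compare the errors: |x - 2/1| = |349*1 - 2*177|/(177*1) = 5/177, and |x - 65/33| = |349*33 - 65*177|/(177*33) = 12/5841.
Cross-multiplying, 12*177 = 2124 < 29205 = 5*5841, so 12/5841 is smaller: the intermediate fraction 65/33 is closer to x than 2/1.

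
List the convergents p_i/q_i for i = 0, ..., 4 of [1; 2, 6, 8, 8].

1/1, 3/2, 19/13, 155/106, 1259/861

Using the convergent recurrence p_i = a_i*p_{i-1} + p_{i-2}, q_i = a_i*q_{i-1} + q_{i-2} with p_{-2}=0, p_{-1}=1, q_{-2}=1, q_{-1}=0:
  i=0: a_0=1, p_0 = 1*1 + 0 = 1, q_0 = 1*0 + 1 = 1.
  i=1: a_1=2, p_1 = 2*1 + 1 = 3, q_1 = 2*1 + 0 = 2.
  i=2: a_2=6, p_2 = 6*3 + 1 = 19, q_2 = 6*2 + 1 = 13.
  i=3: a_3=8, p_3 = 8*19 + 3 = 155, q_3 = 8*13 + 2 = 106.
  i=4: a_4=8, p_4 = 8*155 + 19 = 1259, q_4 = 8*106 + 13 = 861.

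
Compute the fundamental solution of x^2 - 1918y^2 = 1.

(x, y) = (416753, 9516)

First expand sqrt(1918) as a continued fraction. With x_i = (sqrt(1918) + m_i)/d_i and (m_0, d_0) = (0, 1): a_0 = floor(sqrt(1918)) = 43, since 43^2 = 1849 <= 1918 < 1936 = 44^2.
Iterate m_{i+1} = d_i*a_i - m_i, d_{i+1} = (1918 - m_{i+1}^2)/d_i, a_{i+1} = floor((a_0 + m_{i+1})/d_{i+1}):
  m_1 = 1*43 - 0 = 43, d_1 = (1918 - 43^2)/1 = 69/1 = 69, a_1 = floor((43 + 43)/69) = 1.
  m_2 = 69*1 - 43 = 26, d_2 = (1918 - 26^2)/69 = 1242/69 = 18, a_2 = floor((43 + 26)/18) = 3.
  m_3 = 18*3 - 26 = 28, d_3 = (1918 - 28^2)/18 = 1134/18 = 63, a_3 = floor((43 + 28)/63) = 1.
  m_4 = 63*1 - 28 = 35, d_4 = (1918 - 35^2)/63 = 693/63 = 11, a_4 = floor((43 + 35)/11) = 7.
  m_5 = 11*7 - 35 = 42, d_5 = (1918 - 42^2)/11 = 154/11 = 14, a_5 = floor((43 + 42)/14) = 6.
  m_6 = 14*6 - 42 = 42, d_6 = (1918 - 42^2)/14 = 154/14 = 11, a_6 = floor((43 + 42)/11) = 7.
  m_7 = 11*7 - 42 = 35, d_7 = (1918 - 35^2)/11 = 693/11 = 63, a_7 = floor((43 + 35)/63) = 1.
  m_8 = 63*1 - 35 = 28, d_8 = (1918 - 28^2)/63 = 1134/63 = 18, a_8 = floor((43 + 28)/18) = 3.
  m_9 = 18*3 - 28 = 26, d_9 = (1918 - 26^2)/18 = 1242/18 = 69, a_9 = floor((43 + 26)/69) = 1.
  m_10 = 69*1 - 26 = 43, d_10 = (1918 - 43^2)/69 = 69/69 = 1, a_10 = floor((43 + 43)/1) = 86.
  m_11 = 1*86 - 43 = 43, d_11 = (1918 - 43^2)/1 = 69/1 = 69: (m_11, d_11) = (m_1, d_1) = (43, 69), so from here the quotients repeat a_1, ..., a_10; the period length is 10.
So sqrt(1918) = [43; (1, 3, 1, 7, 6, 7, 1, 3, 1, 86)] with period length k = 10.
k is even, so the fundamental solution of x^2 - 1918y^2 = 1 is (p_{k-1}, q_{k-1}) = (p_9, q_9); compute convergents through index 9.
Convergents (p_i = a_i*p_{i-1} + p_{i-2}, q_i = a_i*q_{i-1} + q_{i-2} with p_{-2}=0, p_{-1}=1, q_{-2}=1, q_{-1}=0):
  i=0: a_0=43, p_0 = 43*1 + 0 = 43, q_0 = 43*0 + 1 = 1.
  i=1: a_1=1, p_1 = 1*43 + 1 = 44, q_1 = 1*1 + 0 = 1.
  i=2: a_2=3, p_2 = 3*44 + 43 = 175, q_2 = 3*1 + 1 = 4.
  i=3: a_3=1, p_3 = 1*175 + 44 = 219, q_3 = 1*4 + 1 = 5.
  i=4: a_4=7, p_4 = 7*219 + 175 = 1708, q_4 = 7*5 + 4 = 39.
  i=5: a_5=6, p_5 = 6*1708 + 219 = 10467, q_5 = 6*39 + 5 = 239.
  i=6: a_6=7, p_6 = 7*10467 + 1708 = 74977, q_6 = 7*239 + 39 = 1712.
  i=7: a_7=1, p_7 = 1*74977 + 10467 = 85444, q_7 = 1*1712 + 239 = 1951.
  i=8: a_8=3, p_8 = 3*85444 + 74977 = 331309, q_8 = 3*1951 + 1712 = 7565.
  i=9: a_9=1, p_9 = 1*331309 + 85444 = 416753, q_9 = 1*7565 + 1951 = 9516.
Check: 416753^2 - 1918*9516^2 = 173683063009 - 173683063008 = 1, so (x, y) = (416753, 9516) solves the equation, and by the theorem it is the least positive solution.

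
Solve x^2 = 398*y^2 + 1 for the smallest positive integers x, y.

First expand sqrt(398) as a continued fraction. With x_i = (sqrt(398) + m_i)/d_i and (m_0, d_0) = (0, 1): a_0 = floor(sqrt(398)) = 19, since 19^2 = 361 <= 398 < 400 = 20^2.
Iterate m_{i+1} = d_i*a_i - m_i, d_{i+1} = (398 - m_{i+1}^2)/d_i, a_{i+1} = floor((a_0 + m_{i+1})/d_{i+1}):
  m_1 = 1*19 - 0 = 19, d_1 = (398 - 19^2)/1 = 37/1 = 37, a_1 = floor((19 + 19)/37) = 1.
  m_2 = 37*1 - 19 = 18, d_2 = (398 - 18^2)/37 = 74/37 = 2, a_2 = floor((19 + 18)/2) = 18.
  m_3 = 2*18 - 18 = 18, d_3 = (398 - 18^2)/2 = 74/2 = 37, a_3 = floor((19 + 18)/37) = 1.
  m_4 = 37*1 - 18 = 19, d_4 = (398 - 19^2)/37 = 37/37 = 1, a_4 = floor((19 + 19)/1) = 38.
  m_5 = 1*38 - 19 = 19, d_5 = (398 - 19^2)/1 = 37/1 = 37: (m_5, d_5) = (m_1, d_1) = (19, 37), so from here the quotients repeat a_1, ..., a_4; the period length is 4.
So sqrt(398) = [19; (1, 18, 1, 38)] with period length k = 4.
k is even, so the fundamental solution of x^2 - 398y^2 = 1 is (p_{k-1}, q_{k-1}) = (p_3, q_3); compute convergents through index 3.
Convergents (p_i = a_i*p_{i-1} + p_{i-2}, q_i = a_i*q_{i-1} + q_{i-2} with p_{-2}=0, p_{-1}=1, q_{-2}=1, q_{-1}=0):
  i=0: a_0=19, p_0 = 19*1 + 0 = 19, q_0 = 19*0 + 1 = 1.
  i=1: a_1=1, p_1 = 1*19 + 1 = 20, q_1 = 1*1 + 0 = 1.
  i=2: a_2=18, p_2 = 18*20 + 19 = 379, q_2 = 18*1 + 1 = 19.
  i=3: a_3=1, p_3 = 1*379 + 20 = 399, q_3 = 1*19 + 1 = 20.
Check: 399^2 - 398*20^2 = 159201 - 159200 = 1, so (x, y) = (399, 20) solves the equation, and by the theorem it is the least positive solution.

(x, y) = (399, 20)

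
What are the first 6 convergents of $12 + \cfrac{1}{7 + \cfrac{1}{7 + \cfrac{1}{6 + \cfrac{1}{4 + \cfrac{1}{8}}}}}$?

12/1, 85/7, 607/50, 3727/307, 15515/1278, 127847/10531

Using the convergent recurrence p_i = a_i*p_{i-1} + p_{i-2}, q_i = a_i*q_{i-1} + q_{i-2} with p_{-2}=0, p_{-1}=1, q_{-2}=1, q_{-1}=0:
  i=0: a_0=12, p_0 = 12*1 + 0 = 12, q_0 = 12*0 + 1 = 1.
  i=1: a_1=7, p_1 = 7*12 + 1 = 85, q_1 = 7*1 + 0 = 7.
  i=2: a_2=7, p_2 = 7*85 + 12 = 607, q_2 = 7*7 + 1 = 50.
  i=3: a_3=6, p_3 = 6*607 + 85 = 3727, q_3 = 6*50 + 7 = 307.
  i=4: a_4=4, p_4 = 4*3727 + 607 = 15515, q_4 = 4*307 + 50 = 1278.
  i=5: a_5=8, p_5 = 8*15515 + 3727 = 127847, q_5 = 8*1278 + 307 = 10531.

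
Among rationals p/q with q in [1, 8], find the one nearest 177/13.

Expand x = 177/13 as a continued fraction with the Euclidean algorithm:
  177 = 13*13 + 8, so a_0 = 13.
  13 = 1*8 + 5, so a_1 = 1.
  8 = 1*5 + 3, so a_2 = 1.
  5 = 1*3 + 2, so a_3 = 1.
  3 = 1*2 + 1, so a_4 = 1.
  2 = 2*1 + 0, so a_5 = 2.
so x = [13; 1, 1, 1, 1, 2].
Convergents (p_i = a_i*p_{i-1} + p_{i-2}, q_i = a_i*q_{i-1} + q_{i-2} with p_{-2}=0, p_{-1}=1, q_{-2}=1, q_{-1}=0), until the denominator exceeds 8:
  i=0: a_0=13, p_0 = 13*1 + 0 = 13, q_0 = 13*0 + 1 = 1.
  i=1: a_1=1, p_1 = 1*13 + 1 = 14, q_1 = 1*1 + 0 = 1.
  i=2: a_2=1, p_2 = 1*14 + 13 = 27, q_2 = 1*1 + 1 = 2.
  i=3: a_3=1, p_3 = 1*27 + 14 = 41, q_3 = 1*2 + 1 = 3.
  i=4: a_4=1, p_4 = 1*41 + 27 = 68, q_4 = 1*3 + 2 = 5.
  i=5: a_5=2, p_5 = 2*68 + 41 = 177, q_5 = 2*5 + 3 = 13.
q_5 = 13 > 8, so the last convergent with denominator <= 8 is p_4/q_4 = 68/5.
The closest fraction with denominator <= 8 is either p_4/q_4 or the intermediate fraction (k*p_4 + p_3)/(k*q_4 + q_3) with the largest k >= 1 whose denominator stays <= 8; these approach x as k grows, and every other convergent or intermediate fraction in range is farther away.
Largest k: floor((8 - q_3)/q_4) = floor((8 - 3)/5) = 1.
That gives (1*68 + 41)/(1*5 + 3) = 109/8.
Compare the errors: |x - 68/5| = |177*5 - 68*13|/(13*5) = 1/65, and |x - 109/8| = |177*8 - 109*13|/(13*8) = 1/104.
Cross-multiplying, 1*65 = 65 < 104 = 1*104, so 1/104 is smaller: the intermediate fraction 109/8 is closer to x than 68/5.

109/8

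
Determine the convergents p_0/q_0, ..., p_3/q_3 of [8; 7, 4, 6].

Using the convergent recurrence p_i = a_i*p_{i-1} + p_{i-2}, q_i = a_i*q_{i-1} + q_{i-2} with p_{-2}=0, p_{-1}=1, q_{-2}=1, q_{-1}=0:
  i=0: a_0=8, p_0 = 8*1 + 0 = 8, q_0 = 8*0 + 1 = 1.
  i=1: a_1=7, p_1 = 7*8 + 1 = 57, q_1 = 7*1 + 0 = 7.
  i=2: a_2=4, p_2 = 4*57 + 8 = 236, q_2 = 4*7 + 1 = 29.
  i=3: a_3=6, p_3 = 6*236 + 57 = 1473, q_3 = 6*29 + 7 = 181.

8/1, 57/7, 236/29, 1473/181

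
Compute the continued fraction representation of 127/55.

Run the Euclidean algorithm on 127 and 55; the successive quotients are the partial quotients a_0, a_1, ... (each step inverts the fractional part left over by the previous one):
  127 = 2*55 + 17, so a_0 = 2.
  55 = 3*17 + 4, so a_1 = 3.
  17 = 4*4 + 1, so a_2 = 4.
  4 = 4*1 + 0, so a_3 = 4.
The remainder reaches 0 after 4 divisions, so the expansion has 4 partial quotients, read off in order.

[2; 3, 4, 4]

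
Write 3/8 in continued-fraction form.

[0; 2, 1, 2]

Run the Euclidean algorithm on 3 and 8; the successive quotients are the partial quotients a_0, a_1, ... (each step inverts the fractional part left over by the previous one):
  3 = 0*8 + 3, so a_0 = 0.
  8 = 2*3 + 2, so a_1 = 2.
  3 = 1*2 + 1, so a_2 = 1.
  2 = 2*1 + 0, so a_3 = 2.
The remainder reaches 0 after 4 divisions, so the expansion has 4 partial quotients, read off in order.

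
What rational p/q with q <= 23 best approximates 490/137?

Expand x = 490/137 as a continued fraction with the Euclidean algorithm:
  490 = 3*137 + 79, so a_0 = 3.
  137 = 1*79 + 58, so a_1 = 1.
  79 = 1*58 + 21, so a_2 = 1.
  58 = 2*21 + 16, so a_3 = 2.
  21 = 1*16 + 5, so a_4 = 1.
  16 = 3*5 + 1, so a_5 = 3.
  5 = 5*1 + 0, so a_6 = 5.
so x = [3; 1, 1, 2, 1, 3, 5].
Convergents (p_i = a_i*p_{i-1} + p_{i-2}, q_i = a_i*q_{i-1} + q_{i-2} with p_{-2}=0, p_{-1}=1, q_{-2}=1, q_{-1}=0), until the denominator exceeds 23:
  i=0: a_0=3, p_0 = 3*1 + 0 = 3, q_0 = 3*0 + 1 = 1.
  i=1: a_1=1, p_1 = 1*3 + 1 = 4, q_1 = 1*1 + 0 = 1.
  i=2: a_2=1, p_2 = 1*4 + 3 = 7, q_2 = 1*1 + 1 = 2.
  i=3: a_3=2, p_3 = 2*7 + 4 = 18, q_3 = 2*2 + 1 = 5.
  i=4: a_4=1, p_4 = 1*18 + 7 = 25, q_4 = 1*5 + 2 = 7.
  i=5: a_5=3, p_5 = 3*25 + 18 = 93, q_5 = 3*7 + 5 = 26.
q_5 = 26 > 23, so the last convergent with denominator <= 23 is p_4/q_4 = 25/7.
The closest fraction with denominator <= 23 is either p_4/q_4 or the intermediate fraction (k*p_4 + p_3)/(k*q_4 + q_3) with the largest k >= 1 whose denominator stays <= 23; these approach x as k grows, and every other convergent or intermediate fraction in range is farther away.
Largest k: floor((23 - q_3)/q_4) = floor((23 - 5)/7) = 2.
That gives (2*25 + 18)/(2*7 + 5) = 68/19.
Compare the errors: |x - 25/7| = |490*7 - 25*137|/(137*7) = 5/959, and |x - 68/19| = |490*19 - 68*137|/(137*19) = 6/2603.
Cross-multiplying, 6*959 = 5754 < 13015 = 5*2603, so 6/2603 is smaller: the intermediate fraction 68/19 is closer to x than 25/7.

68/19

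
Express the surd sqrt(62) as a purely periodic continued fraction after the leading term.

[7; (1, 6, 1, 14)]

Write x_i = (sqrt(62) + m_i)/d_i with (m_0, d_0) = (0, 1). a_0 = floor(sqrt(62)) = 7, since 7^2 = 49 <= 62 < 64 = 8^2.
Iterate m_{i+1} = d_i*a_i - m_i, d_{i+1} = (62 - m_{i+1}^2)/d_i, a_{i+1} = floor((a_0 + m_{i+1})/d_{i+1}):
  m_1 = 1*7 - 0 = 7, d_1 = (62 - 7^2)/1 = 13/1 = 13, a_1 = floor((7 + 7)/13) = 1.
  m_2 = 13*1 - 7 = 6, d_2 = (62 - 6^2)/13 = 26/13 = 2, a_2 = floor((7 + 6)/2) = 6.
  m_3 = 2*6 - 6 = 6, d_3 = (62 - 6^2)/2 = 26/2 = 13, a_3 = floor((7 + 6)/13) = 1.
  m_4 = 13*1 - 6 = 7, d_4 = (62 - 7^2)/13 = 13/13 = 1, a_4 = floor((7 + 7)/1) = 14.
  m_5 = 1*14 - 7 = 7, d_5 = (62 - 7^2)/1 = 13/1 = 13: (m_5, d_5) = (m_1, d_1) = (7, 13), so from here the quotients repeat a_1, ..., a_4; the period length is 4.
Hence the expansion of sqrt(62) is a_0 = 7 followed by the repeating block 1, 6, 1, 14 (period 4).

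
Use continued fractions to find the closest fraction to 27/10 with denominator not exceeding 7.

Expand x = 27/10 as a continued fraction with the Euclidean algorithm:
  27 = 2*10 + 7, so a_0 = 2.
  10 = 1*7 + 3, so a_1 = 1.
  7 = 2*3 + 1, so a_2 = 2.
  3 = 3*1 + 0, so a_3 = 3.
so x = [2; 1, 2, 3].
Convergents (p_i = a_i*p_{i-1} + p_{i-2}, q_i = a_i*q_{i-1} + q_{i-2} with p_{-2}=0, p_{-1}=1, q_{-2}=1, q_{-1}=0), until the denominator exceeds 7:
  i=0: a_0=2, p_0 = 2*1 + 0 = 2, q_0 = 2*0 + 1 = 1.
  i=1: a_1=1, p_1 = 1*2 + 1 = 3, q_1 = 1*1 + 0 = 1.
  i=2: a_2=2, p_2 = 2*3 + 2 = 8, q_2 = 2*1 + 1 = 3.
  i=3: a_3=3, p_3 = 3*8 + 3 = 27, q_3 = 3*3 + 1 = 10.
q_3 = 10 > 7, so the last convergent with denominator <= 7 is p_2/q_2 = 8/3.
The closest fraction with denominator <= 7 is either p_2/q_2 or the intermediate fraction (k*p_2 + p_1)/(k*q_2 + q_1) with the largest k >= 1 whose denominator stays <= 7; these approach x as k grows, and every other convergent or intermediate fraction in range is farther away.
Largest k: floor((7 - q_1)/q_2) = floor((7 - 1)/3) = 2.
That gives (2*8 + 3)/(2*3 + 1) = 19/7.
Compare the errors: |x - 8/3| = |27*3 - 8*10|/(10*3) = 1/30, and |x - 19/7| = |27*7 - 19*10|/(10*7) = 1/70.
Cross-multiplying, 1*30 = 30 < 70 = 1*70, so 1/70 is smaller: the intermediate fraction 19/7 is closer to x than 8/3.

19/7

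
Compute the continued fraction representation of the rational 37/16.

Run the Euclidean algorithm on 37 and 16; the successive quotients are the partial quotients a_0, a_1, ... (each step inverts the fractional part left over by the previous one):
  37 = 2*16 + 5, so a_0 = 2.
  16 = 3*5 + 1, so a_1 = 3.
  5 = 5*1 + 0, so a_2 = 5.
The remainder reaches 0 after 3 divisions, so the expansion has 3 partial quotients, read off in order.

[2; 3, 5]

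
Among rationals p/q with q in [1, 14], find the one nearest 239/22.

Expand x = 239/22 as a continued fraction with the Euclidean algorithm:
  239 = 10*22 + 19, so a_0 = 10.
  22 = 1*19 + 3, so a_1 = 1.
  19 = 6*3 + 1, so a_2 = 6.
  3 = 3*1 + 0, so a_3 = 3.
so x = [10; 1, 6, 3].
Convergents (p_i = a_i*p_{i-1} + p_{i-2}, q_i = a_i*q_{i-1} + q_{i-2} with p_{-2}=0, p_{-1}=1, q_{-2}=1, q_{-1}=0), until the denominator exceeds 14:
  i=0: a_0=10, p_0 = 10*1 + 0 = 10, q_0 = 10*0 + 1 = 1.
  i=1: a_1=1, p_1 = 1*10 + 1 = 11, q_1 = 1*1 + 0 = 1.
  i=2: a_2=6, p_2 = 6*11 + 10 = 76, q_2 = 6*1 + 1 = 7.
  i=3: a_3=3, p_3 = 3*76 + 11 = 239, q_3 = 3*7 + 1 = 22.
q_3 = 22 > 14, so the last convergent with denominator <= 14 is p_2/q_2 = 76/7.
The closest fraction with denominator <= 14 is either p_2/q_2 or the intermediate fraction (k*p_2 + p_1)/(k*q_2 + q_1) with the largest k >= 1 whose denominator stays <= 14; these approach x as k grows, and every other convergent or intermediate fraction in range is farther away.
Largest k: floor((14 - q_1)/q_2) = floor((14 - 1)/7) = 1.
That gives (1*76 + 11)/(1*7 + 1) = 87/8.
Compare the errors: |x - 76/7| = |239*7 - 76*22|/(22*7) = 1/154, and |x - 87/8| = |239*8 - 87*22|/(22*8) = 2/176.
Cross-multiplying, 1*176 = 176 < 308 = 2*154, so 1/154 is smaller: the convergent 76/7 is closer to x than 87/8.

76/7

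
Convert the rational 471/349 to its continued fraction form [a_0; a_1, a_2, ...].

Run the Euclidean algorithm on 471 and 349; the successive quotients are the partial quotients a_0, a_1, ... (each step inverts the fractional part left over by the previous one):
  471 = 1*349 + 122, so a_0 = 1.
  349 = 2*122 + 105, so a_1 = 2.
  122 = 1*105 + 17, so a_2 = 1.
  105 = 6*17 + 3, so a_3 = 6.
  17 = 5*3 + 2, so a_4 = 5.
  3 = 1*2 + 1, so a_5 = 1.
  2 = 2*1 + 0, so a_6 = 2.
The remainder reaches 0 after 7 divisions, so the expansion has 7 partial quotients, read off in order.

[1; 2, 1, 6, 5, 1, 2]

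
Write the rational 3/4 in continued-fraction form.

[0; 1, 3]

Run the Euclidean algorithm on 3 and 4; the successive quotients are the partial quotients a_0, a_1, ... (each step inverts the fractional part left over by the previous one):
  3 = 0*4 + 3, so a_0 = 0.
  4 = 1*3 + 1, so a_1 = 1.
  3 = 3*1 + 0, so a_2 = 3.
The remainder reaches 0 after 3 divisions, so the expansion has 3 partial quotients, read off in order.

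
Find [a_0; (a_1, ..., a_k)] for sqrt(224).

Write x_i = (sqrt(224) + m_i)/d_i with (m_0, d_0) = (0, 1). a_0 = floor(sqrt(224)) = 14, since 14^2 = 196 <= 224 < 225 = 15^2.
Iterate m_{i+1} = d_i*a_i - m_i, d_{i+1} = (224 - m_{i+1}^2)/d_i, a_{i+1} = floor((a_0 + m_{i+1})/d_{i+1}):
  m_1 = 1*14 - 0 = 14, d_1 = (224 - 14^2)/1 = 28/1 = 28, a_1 = floor((14 + 14)/28) = 1.
  m_2 = 28*1 - 14 = 14, d_2 = (224 - 14^2)/28 = 28/28 = 1, a_2 = floor((14 + 14)/1) = 28.
  m_3 = 1*28 - 14 = 14, d_3 = (224 - 14^2)/1 = 28/1 = 28: (m_3, d_3) = (m_1, d_1) = (14, 28), so from here the quotients repeat a_1, a_2; the period length is 2.
Hence the expansion of sqrt(224) is a_0 = 14 followed by the repeating block 1, 28 (period 2).

[14; (1, 28)]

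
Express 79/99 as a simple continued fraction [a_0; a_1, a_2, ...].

[0; 1, 3, 1, 19]

Run the Euclidean algorithm on 79 and 99; the successive quotients are the partial quotients a_0, a_1, ... (each step inverts the fractional part left over by the previous one):
  79 = 0*99 + 79, so a_0 = 0.
  99 = 1*79 + 20, so a_1 = 1.
  79 = 3*20 + 19, so a_2 = 3.
  20 = 1*19 + 1, so a_3 = 1.
  19 = 19*1 + 0, so a_4 = 19.
The remainder reaches 0 after 5 divisions, so the expansion has 5 partial quotients, read off in order.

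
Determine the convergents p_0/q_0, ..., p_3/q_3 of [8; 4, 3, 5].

Using the convergent recurrence p_i = a_i*p_{i-1} + p_{i-2}, q_i = a_i*q_{i-1} + q_{i-2} with p_{-2}=0, p_{-1}=1, q_{-2}=1, q_{-1}=0:
  i=0: a_0=8, p_0 = 8*1 + 0 = 8, q_0 = 8*0 + 1 = 1.
  i=1: a_1=4, p_1 = 4*8 + 1 = 33, q_1 = 4*1 + 0 = 4.
  i=2: a_2=3, p_2 = 3*33 + 8 = 107, q_2 = 3*4 + 1 = 13.
  i=3: a_3=5, p_3 = 5*107 + 33 = 568, q_3 = 5*13 + 4 = 69.

8/1, 33/4, 107/13, 568/69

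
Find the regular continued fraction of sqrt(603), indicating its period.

[24; (1, 1, 3, 1, 23, 1, 3, 1, 1, 48)]

Write x_i = (sqrt(603) + m_i)/d_i with (m_0, d_0) = (0, 1). a_0 = floor(sqrt(603)) = 24, since 24^2 = 576 <= 603 < 625 = 25^2.
Iterate m_{i+1} = d_i*a_i - m_i, d_{i+1} = (603 - m_{i+1}^2)/d_i, a_{i+1} = floor((a_0 + m_{i+1})/d_{i+1}):
  m_1 = 1*24 - 0 = 24, d_1 = (603 - 24^2)/1 = 27/1 = 27, a_1 = floor((24 + 24)/27) = 1.
  m_2 = 27*1 - 24 = 3, d_2 = (603 - 3^2)/27 = 594/27 = 22, a_2 = floor((24 + 3)/22) = 1.
  m_3 = 22*1 - 3 = 19, d_3 = (603 - 19^2)/22 = 242/22 = 11, a_3 = floor((24 + 19)/11) = 3.
  m_4 = 11*3 - 19 = 14, d_4 = (603 - 14^2)/11 = 407/11 = 37, a_4 = floor((24 + 14)/37) = 1.
  m_5 = 37*1 - 14 = 23, d_5 = (603 - 23^2)/37 = 74/37 = 2, a_5 = floor((24 + 23)/2) = 23.
  m_6 = 2*23 - 23 = 23, d_6 = (603 - 23^2)/2 = 74/2 = 37, a_6 = floor((24 + 23)/37) = 1.
  m_7 = 37*1 - 23 = 14, d_7 = (603 - 14^2)/37 = 407/37 = 11, a_7 = floor((24 + 14)/11) = 3.
  m_8 = 11*3 - 14 = 19, d_8 = (603 - 19^2)/11 = 242/11 = 22, a_8 = floor((24 + 19)/22) = 1.
  m_9 = 22*1 - 19 = 3, d_9 = (603 - 3^2)/22 = 594/22 = 27, a_9 = floor((24 + 3)/27) = 1.
  m_10 = 27*1 - 3 = 24, d_10 = (603 - 24^2)/27 = 27/27 = 1, a_10 = floor((24 + 24)/1) = 48.
  m_11 = 1*48 - 24 = 24, d_11 = (603 - 24^2)/1 = 27/1 = 27: (m_11, d_11) = (m_1, d_1) = (24, 27), so from here the quotients repeat a_1, ..., a_10; the period length is 10.
Hence the expansion of sqrt(603) is a_0 = 24 followed by the repeating block 1, 1, 3, 1, 23, 1, 3, 1, 1, 48 (period 10).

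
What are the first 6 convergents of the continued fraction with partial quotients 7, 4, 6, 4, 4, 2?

7/1, 29/4, 181/25, 753/104, 3193/441, 7139/986

Using the convergent recurrence p_i = a_i*p_{i-1} + p_{i-2}, q_i = a_i*q_{i-1} + q_{i-2} with p_{-2}=0, p_{-1}=1, q_{-2}=1, q_{-1}=0:
  i=0: a_0=7, p_0 = 7*1 + 0 = 7, q_0 = 7*0 + 1 = 1.
  i=1: a_1=4, p_1 = 4*7 + 1 = 29, q_1 = 4*1 + 0 = 4.
  i=2: a_2=6, p_2 = 6*29 + 7 = 181, q_2 = 6*4 + 1 = 25.
  i=3: a_3=4, p_3 = 4*181 + 29 = 753, q_3 = 4*25 + 4 = 104.
  i=4: a_4=4, p_4 = 4*753 + 181 = 3193, q_4 = 4*104 + 25 = 441.
  i=5: a_5=2, p_5 = 2*3193 + 753 = 7139, q_5 = 2*441 + 104 = 986.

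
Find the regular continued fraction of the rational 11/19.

[0; 1, 1, 2, 1, 2]

Run the Euclidean algorithm on 11 and 19; the successive quotients are the partial quotients a_0, a_1, ... (each step inverts the fractional part left over by the previous one):
  11 = 0*19 + 11, so a_0 = 0.
  19 = 1*11 + 8, so a_1 = 1.
  11 = 1*8 + 3, so a_2 = 1.
  8 = 2*3 + 2, so a_3 = 2.
  3 = 1*2 + 1, so a_4 = 1.
  2 = 2*1 + 0, so a_5 = 2.
The remainder reaches 0 after 6 divisions, so the expansion has 6 partial quotients, read off in order.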